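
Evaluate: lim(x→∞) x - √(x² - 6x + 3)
This is an ∞-∞ indeterminate form.

Combine fractions or rationalize to convert ∞-∞ to 0/0 form:
  lim(x→∞) x - √(x² - 6x + 3) = 3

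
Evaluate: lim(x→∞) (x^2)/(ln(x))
This is an ∞/∞ indeterminate form.

Apply L'Hôpital's rule: differentiate numerator and denominator separately.
  f(x) = x^2   ⇒   f'(x) = 2·x
  g(x) = ln(x)   ⇒   g'(x) = 1/x
  lim(x→∞) f'(x)/g'(x) = lim(x→∞) (2·x)/(1/x)
  = ∞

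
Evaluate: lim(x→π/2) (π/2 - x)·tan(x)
This is a 0·∞ indeterminate form.

Rewrite 0·∞ as a quotient (0/0 or ∞/∞ form), then apply L'Hôpital's rule:
  lim(x→π/2) (π/2 - x)·tan(x) = 1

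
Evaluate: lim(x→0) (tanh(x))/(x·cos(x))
This is a 0/0 indeterminate form.

Apply L'Hôpital's rule: differentiate numerator and denominator separately.
  f(x) = tanh(x)   ⇒   f'(x) = 1 - tanh(x)^2
  g(x) = x·cos(x)   ⇒   g'(x) = -x·sin(x) + cos(x)
  lim(x→0) f'(x)/g'(x) = lim(x→0) (1 - tanh(x)^2)/(-x·sin(x) + cos(x))
  = 1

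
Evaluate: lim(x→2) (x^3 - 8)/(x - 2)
This is a standard limit.

Factor or rationalize the expression:
  lim(x→2) (x^3 - 8)/(x - 2) = 12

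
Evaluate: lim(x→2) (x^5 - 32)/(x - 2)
This is a standard limit.

Factor or rationalize the expression:
  lim(x→2) (x^5 - 32)/(x - 2) = 80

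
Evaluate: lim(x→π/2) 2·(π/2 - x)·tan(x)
This is a 0·∞ indeterminate form.

Rewrite 0·∞ as a quotient (0/0 or ∞/∞ form), then apply L'Hôpital's rule:
  lim(x→π/2) 2·(π/2 - x)·tan(x) = 2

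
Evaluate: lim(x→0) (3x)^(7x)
This is an exponential indeterminate form.

For exponential indeterminate forms, take the natural log:
  Let L = lim(x→0) (3x)^(7x)
  Then ln(L) = lim(x→0) [exponent × ln(base)]
  Evaluate using L'Hôpital or standard limits, then exponentiate.
  L = 1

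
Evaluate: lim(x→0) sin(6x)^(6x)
This is an exponential indeterminate form.

For exponential indeterminate forms, take the natural log:
  Let L = lim(x→0) sin(6x)^(6x)
  Then ln(L) = lim(x→0) [exponent × ln(base)]
  Evaluate using L'Hôpital or standard limits, then exponentiate.
  L = 1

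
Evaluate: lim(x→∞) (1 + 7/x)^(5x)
This is an exponential indeterminate form.

For exponential indeterminate forms, take the natural log:
  Let L = lim(x→∞) (1 + 7/x)^(5x)
  Then ln(L) = lim(x→∞) [exponent × ln(base)]
  Evaluate using L'Hôpital or standard limits, then exponentiate.
  L = e^(35)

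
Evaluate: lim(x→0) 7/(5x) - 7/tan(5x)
This is an ∞-∞ indeterminate form.

Combine fractions or rationalize to convert ∞-∞ to 0/0 form:
  lim(x→0) 7/(5x) - 7/tan(5x) = 0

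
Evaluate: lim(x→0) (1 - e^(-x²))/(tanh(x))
This is a 0/0 indeterminate form.

Apply L'Hôpital's rule: differentiate numerator and denominator separately.
  f(x) = 1 - e^(-x^2)   ⇒   f'(x) = 2·x·e^(-x^2)
  g(x) = tanh(x)   ⇒   g'(x) = 1 - tanh(x)^2
  lim(x→0) f'(x)/g'(x) = lim(x→0) (2·x·e^(-x^2))/(1 - tanh(x)^2)
  = 0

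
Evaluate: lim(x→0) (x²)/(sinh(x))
This is a 0/0 indeterminate form.

Apply L'Hôpital's rule: differentiate numerator and denominator separately.
  f(x) = x^2   ⇒   f'(x) = 2·x
  g(x) = sinh(x)   ⇒   g'(x) = cosh(x)
  lim(x→0) f'(x)/g'(x) = lim(x→0) (2·x)/(cosh(x))
  = 0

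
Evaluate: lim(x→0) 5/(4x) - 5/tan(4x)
This is an ∞-∞ indeterminate form.

Combine fractions or rationalize to convert ∞-∞ to 0/0 form:
  lim(x→0) 5/(4x) - 5/tan(4x) = 0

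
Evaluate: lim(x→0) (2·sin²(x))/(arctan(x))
This is a 0/0 indeterminate form.

Apply L'Hôpital's rule: differentiate numerator and denominator separately.
  f(x) = 2·sin(x)^2   ⇒   f'(x) = 4·sin(x)·cos(x)
  g(x) = atan(x)   ⇒   g'(x) = 1/(x^2 + 1)
  lim(x→0) f'(x)/g'(x) = lim(x→0) (4·sin(x)·cos(x))/(1/(x^2 + 1))
  = 0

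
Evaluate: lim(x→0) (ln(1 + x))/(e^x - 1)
This is a 0/0 indeterminate form.

Apply L'Hôpital's rule: differentiate numerator and denominator separately.
  f(x) = ln(x + 1)   ⇒   f'(x) = 1/(x + 1)
  g(x) = e^(x) - 1   ⇒   g'(x) = e^(x)
  lim(x→0) f'(x)/g'(x) = lim(x→0) (1/(x + 1))/(e^(x))
  = 1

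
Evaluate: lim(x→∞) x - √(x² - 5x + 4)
This is an ∞-∞ indeterminate form.

Combine fractions or rationalize to convert ∞-∞ to 0/0 form:
  lim(x→∞) x - √(x² - 5x + 4) = 5/2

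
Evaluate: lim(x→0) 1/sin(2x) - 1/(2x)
This is an ∞-∞ indeterminate form.

Combine fractions or rationalize to convert ∞-∞ to 0/0 form:
  lim(x→0) 1/sin(2x) - 1/(2x) = 0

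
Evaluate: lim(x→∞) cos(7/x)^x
This is an exponential indeterminate form.

For exponential indeterminate forms, take the natural log:
  Let L = lim(x→∞) cos(7/x)^x
  Then ln(L) = lim(x→∞) [exponent × ln(base)]
  Evaluate using L'Hôpital or standard limits, then exponentiate.
  L = 1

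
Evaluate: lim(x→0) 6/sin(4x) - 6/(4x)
This is an ∞-∞ indeterminate form.

Combine fractions or rationalize to convert ∞-∞ to 0/0 form:
  lim(x→0) 6/sin(4x) - 6/(4x) = 0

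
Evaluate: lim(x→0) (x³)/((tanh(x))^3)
This is a 0/0 indeterminate form.

Apply L'Hôpital's rule: differentiate numerator and denominator separately.
  f(x) = x^3   ⇒   f'(x) = 3·x^2
  g(x) = tanh(x)^3   ⇒   g'(x) = (3 - 3·tanh(x)^2)·tanh(x)^2
  lim(x→0) f'(x)/g'(x) = lim(x→0) (3·x^2)/((3 - 3·tanh(x)^2)·tanh(x)^2)
  = 1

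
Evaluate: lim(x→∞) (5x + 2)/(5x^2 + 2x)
This is an ∞/∞ indeterminate form.

Apply L'Hôpital's rule: differentiate numerator and denominator separately.
  f(x) = 5·x + 2   ⇒   f'(x) = 5
  g(x) = 5·x^2 + 2·x   ⇒   g'(x) = 10·x + 2
  lim(x→∞) f'(x)/g'(x) = lim(x→∞) (5)/(10·x + 2)
  = 0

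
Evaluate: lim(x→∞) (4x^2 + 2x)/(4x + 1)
This is an ∞/∞ indeterminate form.

Apply L'Hôpital's rule: differentiate numerator and denominator separately.
  f(x) = 4·x^2 + 2·x   ⇒   f'(x) = 8·x + 2
  g(x) = 4·x + 1   ⇒   g'(x) = 4
  lim(x→∞) f'(x)/g'(x) = lim(x→∞) (8·x + 2)/(4)
  = ∞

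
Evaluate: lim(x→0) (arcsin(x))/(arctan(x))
This is a 0/0 indeterminate form.

Apply L'Hôpital's rule: differentiate numerator and denominator separately.
  f(x) = asin(x)   ⇒   f'(x) = 1/sqrt(1 - x^2)
  g(x) = atan(x)   ⇒   g'(x) = 1/(x^2 + 1)
  lim(x→0) f'(x)/g'(x) = lim(x→0) (1/sqrt(1 - x^2))/(1/(x^2 + 1))
  = 1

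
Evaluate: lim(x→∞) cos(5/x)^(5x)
This is an exponential indeterminate form.

For exponential indeterminate forms, take the natural log:
  Let L = lim(x→∞) cos(5/x)^(5x)
  Then ln(L) = lim(x→∞) [exponent × ln(base)]
  Evaluate using L'Hôpital or standard limits, then exponentiate.
  L = 1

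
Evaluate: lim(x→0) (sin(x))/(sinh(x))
This is a 0/0 indeterminate form.

Apply L'Hôpital's rule: differentiate numerator and denominator separately.
  f(x) = sin(x)   ⇒   f'(x) = cos(x)
  g(x) = sinh(x)   ⇒   g'(x) = cosh(x)
  lim(x→0) f'(x)/g'(x) = lim(x→0) (cos(x))/(cosh(x))
  = 1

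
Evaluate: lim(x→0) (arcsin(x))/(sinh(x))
This is a 0/0 indeterminate form.

Apply L'Hôpital's rule: differentiate numerator and denominator separately.
  f(x) = asin(x)   ⇒   f'(x) = 1/sqrt(1 - x^2)
  g(x) = sinh(x)   ⇒   g'(x) = cosh(x)
  lim(x→0) f'(x)/g'(x) = lim(x→0) (1/sqrt(1 - x^2))/(cosh(x))
  = 1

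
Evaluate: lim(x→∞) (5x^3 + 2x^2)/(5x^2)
This is an ∞/∞ indeterminate form.

Apply L'Hôpital's rule: differentiate numerator and denominator separately.
  f(x) = 5·x^3 + 2·x^2   ⇒   f'(x) = 15·x^2 + 4·x
  g(x) = 5·x^2   ⇒   g'(x) = 10·x
  lim(x→∞) f'(x)/g'(x) = lim(x→∞) (15·x^2 + 4·x)/(10·x)
  = ∞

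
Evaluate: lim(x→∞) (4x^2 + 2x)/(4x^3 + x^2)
This is an ∞/∞ indeterminate form.

Apply L'Hôpital's rule: differentiate numerator and denominator separately.
  f(x) = 4·x^2 + 2·x   ⇒   f'(x) = 8·x + 2
  g(x) = 4·x^3 + x^2   ⇒   g'(x) = 12·x^2 + 2·x
  lim(x→∞) f'(x)/g'(x) = lim(x→∞) (8·x + 2)/(12·x^2 + 2·x)
  = 0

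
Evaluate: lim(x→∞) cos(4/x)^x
This is an exponential indeterminate form.

For exponential indeterminate forms, take the natural log:
  Let L = lim(x→∞) cos(4/x)^x
  Then ln(L) = lim(x→∞) [exponent × ln(base)]
  Evaluate using L'Hôpital or standard limits, then exponentiate.
  L = 1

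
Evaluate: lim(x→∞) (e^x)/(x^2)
This is an ∞/∞ indeterminate form.

Apply L'Hôpital's rule: differentiate numerator and denominator separately.
  f(x) = e^(x)   ⇒   f'(x) = e^(x)
  g(x) = x^2   ⇒   g'(x) = 2·x
  lim(x→∞) f'(x)/g'(x) = lim(x→∞) (e^(x))/(2·x)
  = ∞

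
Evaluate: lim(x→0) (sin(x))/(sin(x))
This is a 0/0 indeterminate form.

Apply L'Hôpital's rule: differentiate numerator and denominator separately.
  f(x) = sin(x)   ⇒   f'(x) = cos(x)
  g(x) = sin(x)   ⇒   g'(x) = cos(x)
  lim(x→0) f'(x)/g'(x) = lim(x→0) (cos(x))/(cos(x))
  = 1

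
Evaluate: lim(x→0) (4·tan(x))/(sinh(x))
This is a 0/0 indeterminate form.

Apply L'Hôpital's rule: differentiate numerator and denominator separately.
  f(x) = 4·tan(x)   ⇒   f'(x) = 4·tan(x)^2 + 4
  g(x) = sinh(x)   ⇒   g'(x) = cosh(x)
  lim(x→0) f'(x)/g'(x) = lim(x→0) (4·tan(x)^2 + 4)/(cosh(x))
  = 4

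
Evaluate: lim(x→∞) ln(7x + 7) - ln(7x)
This is an ∞-∞ indeterminate form.

Combine fractions or rationalize to convert ∞-∞ to 0/0 form:
  lim(x→∞) ln(7x + 7) - ln(7x) = 0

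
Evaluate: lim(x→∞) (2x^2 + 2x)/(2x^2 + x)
This is an ∞/∞ indeterminate form.

Apply L'Hôpital's rule: differentiate numerator and denominator separately.
  f(x) = 2·x^2 + 2·x   ⇒   f'(x) = 4·x + 2
  g(x) = 2·x^2 + x   ⇒   g'(x) = 4·x + 1
  lim(x→∞) f'(x)/g'(x) = lim(x→∞) (4·x + 2)/(4·x + 1)
  = 1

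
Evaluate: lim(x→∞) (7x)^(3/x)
This is an exponential indeterminate form.

For exponential indeterminate forms, take the natural log:
  Let L = lim(x→∞) (7x)^(3/x)
  Then ln(L) = lim(x→∞) [exponent × ln(base)]
  Evaluate using L'Hôpital or standard limits, then exponentiate.
  L = 1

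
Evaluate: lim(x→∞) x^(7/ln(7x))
This is an exponential indeterminate form.

For exponential indeterminate forms, take the natural log:
  Let L = lim(x→∞) x^(7/ln(7x))
  Then ln(L) = lim(x→∞) [exponent × ln(base)]
  Evaluate using L'Hôpital or standard limits, then exponentiate.
  L = e^(7)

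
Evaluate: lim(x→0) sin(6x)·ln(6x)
This is a 0·∞ indeterminate form.

Rewrite 0·∞ as a quotient (0/0 or ∞/∞ form), then apply L'Hôpital's rule:
  lim(x→0) sin(6x)·ln(6x) = 0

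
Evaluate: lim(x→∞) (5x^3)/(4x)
This is an ∞/∞ indeterminate form.

Apply L'Hôpital's rule: differentiate numerator and denominator separately.
  f(x) = 5·x^3   ⇒   f'(x) = 15·x^2
  g(x) = 4·x   ⇒   g'(x) = 4
  lim(x→∞) f'(x)/g'(x) = lim(x→∞) (15·x^2)/(4)
  = ∞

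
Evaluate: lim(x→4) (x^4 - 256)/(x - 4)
This is a standard limit.

Factor or rationalize the expression:
  lim(x→4) (x^4 - 256)/(x - 4) = 256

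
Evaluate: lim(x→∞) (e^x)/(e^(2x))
This is an ∞/∞ indeterminate form.

Apply L'Hôpital's rule: differentiate numerator and denominator separately.
  f(x) = e^(x)   ⇒   f'(x) = e^(x)
  g(x) = e^(2·x)   ⇒   g'(x) = 2·e^(2·x)
  lim(x→∞) f'(x)/g'(x) = lim(x→∞) (e^(x))/(2·e^(2·x))
  = 0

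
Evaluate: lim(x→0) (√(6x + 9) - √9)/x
This is a standard limit.

Factor or rationalize the expression:
  lim(x→0) (√(6x + 9) - √9)/x = 1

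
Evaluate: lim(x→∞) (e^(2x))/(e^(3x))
This is an ∞/∞ indeterminate form.

Apply L'Hôpital's rule: differentiate numerator and denominator separately.
  f(x) = e^(2·x)   ⇒   f'(x) = 2·e^(2·x)
  g(x) = e^(3·x)   ⇒   g'(x) = 3·e^(3·x)
  lim(x→∞) f'(x)/g'(x) = lim(x→∞) (2·e^(2·x))/(3·e^(3·x))
  = 0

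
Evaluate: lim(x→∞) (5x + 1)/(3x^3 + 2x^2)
This is an ∞/∞ indeterminate form.

Apply L'Hôpital's rule: differentiate numerator and denominator separately.
  f(x) = 5·x + 1   ⇒   f'(x) = 5
  g(x) = 3·x^3 + 2·x^2   ⇒   g'(x) = 9·x^2 + 4·x
  lim(x→∞) f'(x)/g'(x) = lim(x→∞) (5)/(9·x^2 + 4·x)
  = 0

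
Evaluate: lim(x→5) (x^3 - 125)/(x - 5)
This is a standard limit.

Factor or rationalize the expression:
  lim(x→5) (x^3 - 125)/(x - 5) = 75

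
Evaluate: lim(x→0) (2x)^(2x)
This is an exponential indeterminate form.

For exponential indeterminate forms, take the natural log:
  Let L = lim(x→0) (2x)^(2x)
  Then ln(L) = lim(x→0) [exponent × ln(base)]
  Evaluate using L'Hôpital or standard limits, then exponentiate.
  L = 1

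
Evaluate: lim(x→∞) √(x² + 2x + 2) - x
This is an ∞-∞ indeterminate form.

Combine fractions or rationalize to convert ∞-∞ to 0/0 form:
  lim(x→∞) √(x² + 2x + 2) - x = 1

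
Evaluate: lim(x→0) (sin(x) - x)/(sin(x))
This is a 0/0 indeterminate form.

Apply L'Hôpital's rule: differentiate numerator and denominator separately.
  f(x) = -x + sin(x)   ⇒   f'(x) = cos(x) - 1
  g(x) = sin(x)   ⇒   g'(x) = cos(x)
  lim(x→0) f'(x)/g'(x) = lim(x→0) (cos(x) - 1)/(cos(x))
  = 0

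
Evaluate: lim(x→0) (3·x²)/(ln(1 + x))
This is a 0/0 indeterminate form.

Apply L'Hôpital's rule: differentiate numerator and denominator separately.
  f(x) = 3·x^2   ⇒   f'(x) = 6·x
  g(x) = ln(x + 1)   ⇒   g'(x) = 1/(x + 1)
  lim(x→0) f'(x)/g'(x) = lim(x→0) (6·x)/(1/(x + 1))
  = 0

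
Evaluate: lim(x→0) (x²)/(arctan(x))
This is a 0/0 indeterminate form.

Apply L'Hôpital's rule: differentiate numerator and denominator separately.
  f(x) = x^2   ⇒   f'(x) = 2·x
  g(x) = atan(x)   ⇒   g'(x) = 1/(x^2 + 1)
  lim(x→0) f'(x)/g'(x) = lim(x→0) (2·x)/(1/(x^2 + 1))
  = 0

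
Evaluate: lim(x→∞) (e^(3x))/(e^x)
This is an ∞/∞ indeterminate form.

Apply L'Hôpital's rule: differentiate numerator and denominator separately.
  f(x) = e^(3·x)   ⇒   f'(x) = 3·e^(3·x)
  g(x) = e^(x)   ⇒   g'(x) = e^(x)
  lim(x→∞) f'(x)/g'(x) = lim(x→∞) (3·e^(3·x))/(e^(x))
  = ∞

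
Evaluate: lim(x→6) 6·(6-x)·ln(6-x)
This is a 0·∞ indeterminate form.

Rewrite 0·∞ as a quotient (0/0 or ∞/∞ form), then apply L'Hôpital's rule:
  lim(x→6) 6·(6-x)·ln(6-x) = 0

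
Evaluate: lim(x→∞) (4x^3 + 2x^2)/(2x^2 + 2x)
This is an ∞/∞ indeterminate form.

Apply L'Hôpital's rule: differentiate numerator and denominator separately.
  f(x) = 4·x^3 + 2·x^2   ⇒   f'(x) = 12·x^2 + 4·x
  g(x) = 2·x^2 + 2·x   ⇒   g'(x) = 4·x + 2
  lim(x→∞) f'(x)/g'(x) = lim(x→∞) (12·x^2 + 4·x)/(4·x + 2)
  = ∞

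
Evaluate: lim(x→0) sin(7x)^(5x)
This is an exponential indeterminate form.

For exponential indeterminate forms, take the natural log:
  Let L = lim(x→0) sin(7x)^(5x)
  Then ln(L) = lim(x→0) [exponent × ln(base)]
  Evaluate using L'Hôpital or standard limits, then exponentiate.
  L = 1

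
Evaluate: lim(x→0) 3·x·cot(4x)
This is a 0·∞ indeterminate form.

Rewrite 0·∞ as a quotient (0/0 or ∞/∞ form), then apply L'Hôpital's rule:
  lim(x→0) 3·x·cot(4x) = 3/4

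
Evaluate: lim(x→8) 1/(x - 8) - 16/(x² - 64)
This is an ∞-∞ indeterminate form.

Combine fractions or rationalize to convert ∞-∞ to 0/0 form:
  lim(x→8) 1/(x - 8) - 16/(x² - 64) = 1/16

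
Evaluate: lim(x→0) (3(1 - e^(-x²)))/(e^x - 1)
This is a 0/0 indeterminate form.

Apply L'Hôpital's rule: differentiate numerator and denominator separately.
  f(x) = 3 - 3·e^(-x^2)   ⇒   f'(x) = 6·x·e^(-x^2)
  g(x) = e^(x) - 1   ⇒   g'(x) = e^(x)
  lim(x→0) f'(x)/g'(x) = lim(x→0) (6·x·e^(-x^2))/(e^(x))
  = 0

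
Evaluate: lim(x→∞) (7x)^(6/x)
This is an exponential indeterminate form.

For exponential indeterminate forms, take the natural log:
  Let L = lim(x→∞) (7x)^(6/x)
  Then ln(L) = lim(x→∞) [exponent × ln(base)]
  Evaluate using L'Hôpital or standard limits, then exponentiate.
  L = 1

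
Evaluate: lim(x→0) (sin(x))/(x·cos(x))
This is a 0/0 indeterminate form.

Apply L'Hôpital's rule: differentiate numerator and denominator separately.
  f(x) = sin(x)   ⇒   f'(x) = cos(x)
  g(x) = x·cos(x)   ⇒   g'(x) = -x·sin(x) + cos(x)
  lim(x→0) f'(x)/g'(x) = lim(x→0) (cos(x))/(-x·sin(x) + cos(x))
  = 1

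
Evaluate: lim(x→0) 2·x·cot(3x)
This is a 0·∞ indeterminate form.

Rewrite 0·∞ as a quotient (0/0 or ∞/∞ form), then apply L'Hôpital's rule:
  lim(x→0) 2·x·cot(3x) = 2/3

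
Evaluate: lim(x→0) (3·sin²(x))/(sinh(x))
This is a 0/0 indeterminate form.

Apply L'Hôpital's rule: differentiate numerator and denominator separately.
  f(x) = 3·sin(x)^2   ⇒   f'(x) = 6·sin(x)·cos(x)
  g(x) = sinh(x)   ⇒   g'(x) = cosh(x)
  lim(x→0) f'(x)/g'(x) = lim(x→0) (6·sin(x)·cos(x))/(cosh(x))
  = 0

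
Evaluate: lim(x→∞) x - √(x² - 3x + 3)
This is an ∞-∞ indeterminate form.

Combine fractions or rationalize to convert ∞-∞ to 0/0 form:
  lim(x→∞) x - √(x² - 3x + 3) = 3/2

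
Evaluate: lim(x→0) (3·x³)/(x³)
This is a 0/0 indeterminate form.

Apply L'Hôpital's rule: differentiate numerator and denominator separately.
  f(x) = 3·x^3   ⇒   f'(x) = 9·x^2
  g(x) = x^3   ⇒   g'(x) = 3·x^2
  lim(x→0) f'(x)/g'(x) = lim(x→0) (9·x^2)/(3·x^2)
  = 3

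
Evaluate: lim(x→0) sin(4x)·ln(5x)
This is a 0·∞ indeterminate form.

Rewrite 0·∞ as a quotient (0/0 or ∞/∞ form), then apply L'Hôpital's rule:
  lim(x→0) sin(4x)·ln(5x) = 0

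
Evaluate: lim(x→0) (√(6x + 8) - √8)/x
This is a standard limit.

Factor or rationalize the expression:
  lim(x→0) (√(6x + 8) - √8)/x = 3·sqrt(2)/4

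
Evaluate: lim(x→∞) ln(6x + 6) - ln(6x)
This is an ∞-∞ indeterminate form.

Combine fractions or rationalize to convert ∞-∞ to 0/0 form:
  lim(x→∞) ln(6x + 6) - ln(6x) = 0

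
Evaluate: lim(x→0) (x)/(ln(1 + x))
This is a 0/0 indeterminate form.

Apply L'Hôpital's rule: differentiate numerator and denominator separately.
  f(x) = x   ⇒   f'(x) = 1
  g(x) = ln(x + 1)   ⇒   g'(x) = 1/(x + 1)
  lim(x→0) f'(x)/g'(x) = lim(x→0) (1)/(1/(x + 1))
  = 1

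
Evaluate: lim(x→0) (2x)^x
This is an exponential indeterminate form.

For exponential indeterminate forms, take the natural log:
  Let L = lim(x→0) (2x)^x
  Then ln(L) = lim(x→0) [exponent × ln(base)]
  Evaluate using L'Hôpital or standard limits, then exponentiate.
  L = 1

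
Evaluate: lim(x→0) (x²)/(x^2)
This is a 0/0 indeterminate form.

Apply L'Hôpital's rule: differentiate numerator and denominator separately.
  f(x) = x^2   ⇒   f'(x) = 2·x
  g(x) = x^2   ⇒   g'(x) = 2·x
  lim(x→0) f'(x)/g'(x) = lim(x→0) (2·x)/(2·x)
  = 1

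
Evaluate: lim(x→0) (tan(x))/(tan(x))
This is a 0/0 indeterminate form.

Apply L'Hôpital's rule: differentiate numerator and denominator separately.
  f(x) = tan(x)   ⇒   f'(x) = tan(x)^2 + 1
  g(x) = tan(x)   ⇒   g'(x) = tan(x)^2 + 1
  lim(x→0) f'(x)/g'(x) = lim(x→0) (tan(x)^2 + 1)/(tan(x)^2 + 1)
  = 1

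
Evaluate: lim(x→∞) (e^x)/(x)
This is an ∞/∞ indeterminate form.

Apply L'Hôpital's rule: differentiate numerator and denominator separately.
  f(x) = e^(x)   ⇒   f'(x) = e^(x)
  g(x) = x   ⇒   g'(x) = 1
  lim(x→∞) f'(x)/g'(x) = lim(x→∞) (e^(x))/(1)
  = ∞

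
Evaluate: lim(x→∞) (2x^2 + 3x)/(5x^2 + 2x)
This is an ∞/∞ indeterminate form.

Apply L'Hôpital's rule: differentiate numerator and denominator separately.
  f(x) = 2·x^2 + 3·x   ⇒   f'(x) = 4·x + 3
  g(x) = 5·x^2 + 2·x   ⇒   g'(x) = 10·x + 2
  lim(x→∞) f'(x)/g'(x) = lim(x→∞) (4·x + 3)/(10·x + 2)
  = 2/5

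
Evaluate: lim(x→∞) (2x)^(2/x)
This is an exponential indeterminate form.

For exponential indeterminate forms, take the natural log:
  Let L = lim(x→∞) (2x)^(2/x)
  Then ln(L) = lim(x→∞) [exponent × ln(base)]
  Evaluate using L'Hôpital or standard limits, then exponentiate.
  L = 1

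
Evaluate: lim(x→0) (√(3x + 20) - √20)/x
This is a standard limit.

Factor or rationalize the expression:
  lim(x→0) (√(3x + 20) - √20)/x = 3·sqrt(5)/20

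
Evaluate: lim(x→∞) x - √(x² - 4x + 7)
This is an ∞-∞ indeterminate form.

Combine fractions or rationalize to convert ∞-∞ to 0/0 form:
  lim(x→∞) x - √(x² - 4x + 7) = 2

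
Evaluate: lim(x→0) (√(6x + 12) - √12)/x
This is a standard limit.

Factor or rationalize the expression:
  lim(x→0) (√(6x + 12) - √12)/x = sqrt(3)/2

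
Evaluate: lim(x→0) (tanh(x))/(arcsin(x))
This is a 0/0 indeterminate form.

Apply L'Hôpital's rule: differentiate numerator and denominator separately.
  f(x) = tanh(x)   ⇒   f'(x) = 1 - tanh(x)^2
  g(x) = asin(x)   ⇒   g'(x) = 1/sqrt(1 - x^2)
  lim(x→0) f'(x)/g'(x) = lim(x→0) (1 - tanh(x)^2)/(1/sqrt(1 - x^2))
  = 1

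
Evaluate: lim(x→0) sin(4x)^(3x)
This is an exponential indeterminate form.

For exponential indeterminate forms, take the natural log:
  Let L = lim(x→0) sin(4x)^(3x)
  Then ln(L) = lim(x→0) [exponent × ln(base)]
  Evaluate using L'Hôpital or standard limits, then exponentiate.
  L = 1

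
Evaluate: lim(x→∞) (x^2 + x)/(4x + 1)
This is an ∞/∞ indeterminate form.

Apply L'Hôpital's rule: differentiate numerator and denominator separately.
  f(x) = x^2 + x   ⇒   f'(x) = 2·x + 1
  g(x) = 4·x + 1   ⇒   g'(x) = 4
  lim(x→∞) f'(x)/g'(x) = lim(x→∞) (2·x + 1)/(4)
  = ∞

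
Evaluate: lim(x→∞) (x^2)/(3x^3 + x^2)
This is an ∞/∞ indeterminate form.

Apply L'Hôpital's rule: differentiate numerator and denominator separately.
  f(x) = x^2   ⇒   f'(x) = 2·x
  g(x) = 3·x^3 + x^2   ⇒   g'(x) = 9·x^2 + 2·x
  lim(x→∞) f'(x)/g'(x) = lim(x→∞) (2·x)/(9·x^2 + 2·x)
  = 0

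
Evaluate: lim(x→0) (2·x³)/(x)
This is a 0/0 indeterminate form.

Apply L'Hôpital's rule: differentiate numerator and denominator separately.
  f(x) = 2·x^3   ⇒   f'(x) = 6·x^2
  g(x) = x   ⇒   g'(x) = 1
  lim(x→0) f'(x)/g'(x) = lim(x→0) (6·x^2)/(1)
  = 0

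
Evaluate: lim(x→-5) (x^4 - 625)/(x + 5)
This is a standard limit.

Factor or rationalize the expression:
  lim(x→-5) (x^4 - 625)/(x + 5) = -500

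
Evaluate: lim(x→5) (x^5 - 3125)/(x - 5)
This is a standard limit.

Factor or rationalize the expression:
  lim(x→5) (x^5 - 3125)/(x - 5) = 3125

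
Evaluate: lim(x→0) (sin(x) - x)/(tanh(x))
This is a 0/0 indeterminate form.

Apply L'Hôpital's rule: differentiate numerator and denominator separately.
  f(x) = -x + sin(x)   ⇒   f'(x) = cos(x) - 1
  g(x) = tanh(x)   ⇒   g'(x) = 1 - tanh(x)^2
  lim(x→0) f'(x)/g'(x) = lim(x→0) (cos(x) - 1)/(1 - tanh(x)^2)
  = 0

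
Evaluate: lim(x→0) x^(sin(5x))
This is an exponential indeterminate form.

For exponential indeterminate forms, take the natural log:
  Let L = lim(x→0) x^(sin(5x))
  Then ln(L) = lim(x→0) [exponent × ln(base)]
  Evaluate using L'Hôpital or standard limits, then exponentiate.
  L = 1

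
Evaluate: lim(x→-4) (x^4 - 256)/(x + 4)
This is a standard limit.

Factor or rationalize the expression:
  lim(x→-4) (x^4 - 256)/(x + 4) = -256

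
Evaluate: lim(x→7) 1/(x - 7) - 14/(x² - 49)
This is an ∞-∞ indeterminate form.

Combine fractions or rationalize to convert ∞-∞ to 0/0 form:
  lim(x→7) 1/(x - 7) - 14/(x² - 49) = 1/14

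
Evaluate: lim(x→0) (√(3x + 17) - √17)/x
This is a standard limit.

Factor or rationalize the expression:
  lim(x→0) (√(3x + 17) - √17)/x = 3·sqrt(17)/34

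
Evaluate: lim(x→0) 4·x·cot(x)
This is a 0·∞ indeterminate form.

Rewrite 0·∞ as a quotient (0/0 or ∞/∞ form), then apply L'Hôpital's rule:
  lim(x→0) 4·x·cot(x) = 4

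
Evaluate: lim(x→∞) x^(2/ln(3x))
This is an exponential indeterminate form.

For exponential indeterminate forms, take the natural log:
  Let L = lim(x→∞) x^(2/ln(3x))
  Then ln(L) = lim(x→∞) [exponent × ln(base)]
  Evaluate using L'Hôpital or standard limits, then exponentiate.
  L = e²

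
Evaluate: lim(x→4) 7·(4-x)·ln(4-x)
This is a 0·∞ indeterminate form.

Rewrite 0·∞ as a quotient (0/0 or ∞/∞ form), then apply L'Hôpital's rule:
  lim(x→4) 7·(4-x)·ln(4-x) = 0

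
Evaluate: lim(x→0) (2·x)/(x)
This is a 0/0 indeterminate form.

Apply L'Hôpital's rule: differentiate numerator and denominator separately.
  f(x) = 2·x   ⇒   f'(x) = 2
  g(x) = x   ⇒   g'(x) = 1
  lim(x→0) f'(x)/g'(x) = lim(x→0) (2)/(1)
  = 2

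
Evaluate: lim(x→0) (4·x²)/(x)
This is a 0/0 indeterminate form.

Apply L'Hôpital's rule: differentiate numerator and denominator separately.
  f(x) = 4·x^2   ⇒   f'(x) = 8·x
  g(x) = x   ⇒   g'(x) = 1
  lim(x→0) f'(x)/g'(x) = lim(x→0) (8·x)/(1)
  = 0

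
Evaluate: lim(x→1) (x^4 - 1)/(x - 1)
This is a standard limit.

Factor or rationalize the expression:
  lim(x→1) (x^4 - 1)/(x - 1) = 4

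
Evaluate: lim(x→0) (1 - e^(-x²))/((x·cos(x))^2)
This is a 0/0 indeterminate form.

Apply L'Hôpital's rule: differentiate numerator and denominator separately.
  f(x) = 1 - e^(-x^2)   ⇒   f'(x) = 2·x·e^(-x^2)
  g(x) = x^2·cos(x)^2   ⇒   g'(x) = -2·x^2·sin(x)·cos(x) + 2·x·cos(x)^2
  lim(x→0) f'(x)/g'(x) = lim(x→0) (2·x·e^(-x^2))/(-2·x^2·sin(x)·cos(x) + 2·x·cos(x)^2)
  = 1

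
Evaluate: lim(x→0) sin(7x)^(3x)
This is an exponential indeterminate form.

For exponential indeterminate forms, take the natural log:
  Let L = lim(x→0) sin(7x)^(3x)
  Then ln(L) = lim(x→0) [exponent × ln(base)]
  Evaluate using L'Hôpital or standard limits, then exponentiate.
  L = 1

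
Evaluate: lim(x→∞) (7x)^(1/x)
This is an exponential indeterminate form.

For exponential indeterminate forms, take the natural log:
  Let L = lim(x→∞) (7x)^(1/x)
  Then ln(L) = lim(x→∞) [exponent × ln(base)]
  Evaluate using L'Hôpital or standard limits, then exponentiate.
  L = 1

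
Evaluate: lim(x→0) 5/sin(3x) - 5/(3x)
This is an ∞-∞ indeterminate form.

Combine fractions or rationalize to convert ∞-∞ to 0/0 form:
  lim(x→0) 5/sin(3x) - 5/(3x) = 0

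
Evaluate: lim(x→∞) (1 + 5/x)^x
This is an exponential indeterminate form.

For exponential indeterminate forms, take the natural log:
  Let L = lim(x→∞) (1 + 5/x)^x
  Then ln(L) = lim(x→∞) [exponent × ln(base)]
  Evaluate using L'Hôpital or standard limits, then exponentiate.
  L = e^(5)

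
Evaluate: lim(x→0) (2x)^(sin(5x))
This is an exponential indeterminate form.

For exponential indeterminate forms, take the natural log:
  Let L = lim(x→0) (2x)^(sin(5x))
  Then ln(L) = lim(x→0) [exponent × ln(base)]
  Evaluate using L'Hôpital or standard limits, then exponentiate.
  L = 1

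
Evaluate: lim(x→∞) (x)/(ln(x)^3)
This is an ∞/∞ indeterminate form.

Apply L'Hôpital's rule: differentiate numerator and denominator separately.
  f(x) = x   ⇒   f'(x) = 1
  g(x) = ln(x)^3   ⇒   g'(x) = 3·ln(x)^2/x
  lim(x→∞) f'(x)/g'(x) = lim(x→∞) (1)/(3·ln(x)^2/x)
  = ∞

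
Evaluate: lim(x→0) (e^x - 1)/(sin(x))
This is a 0/0 indeterminate form.

Apply L'Hôpital's rule: differentiate numerator and denominator separately.
  f(x) = e^(x) - 1   ⇒   f'(x) = e^(x)
  g(x) = sin(x)   ⇒   g'(x) = cos(x)
  lim(x→0) f'(x)/g'(x) = lim(x→0) (e^(x))/(cos(x))
  = 1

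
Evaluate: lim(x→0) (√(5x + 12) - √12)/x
This is a standard limit.

Factor or rationalize the expression:
  lim(x→0) (√(5x + 12) - √12)/x = 5·sqrt(3)/12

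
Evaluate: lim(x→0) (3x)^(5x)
This is an exponential indeterminate form.

For exponential indeterminate forms, take the natural log:
  Let L = lim(x→0) (3x)^(5x)
  Then ln(L) = lim(x→0) [exponent × ln(base)]
  Evaluate using L'Hôpital or standard limits, then exponentiate.
  L = 1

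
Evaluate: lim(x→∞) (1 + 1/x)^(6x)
This is an exponential indeterminate form.

For exponential indeterminate forms, take the natural log:
  Let L = lim(x→∞) (1 + 1/x)^(6x)
  Then ln(L) = lim(x→∞) [exponent × ln(base)]
  Evaluate using L'Hôpital or standard limits, then exponentiate.
  L = e^(6)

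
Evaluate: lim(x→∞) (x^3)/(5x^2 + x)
This is an ∞/∞ indeterminate form.

Apply L'Hôpital's rule: differentiate numerator and denominator separately.
  f(x) = x^3   ⇒   f'(x) = 3·x^2
  g(x) = 5·x^2 + x   ⇒   g'(x) = 10·x + 1
  lim(x→∞) f'(x)/g'(x) = lim(x→∞) (3·x^2)/(10·x + 1)
  = ∞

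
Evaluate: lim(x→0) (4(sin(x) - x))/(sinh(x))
This is a 0/0 indeterminate form.

Apply L'Hôpital's rule: differentiate numerator and denominator separately.
  f(x) = -4·x + 4·sin(x)   ⇒   f'(x) = 4·cos(x) - 4
  g(x) = sinh(x)   ⇒   g'(x) = cosh(x)
  lim(x→0) f'(x)/g'(x) = lim(x→0) (4·cos(x) - 4)/(cosh(x))
  = 0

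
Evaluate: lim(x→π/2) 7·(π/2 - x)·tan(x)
This is a 0·∞ indeterminate form.

Rewrite 0·∞ as a quotient (0/0 or ∞/∞ form), then apply L'Hôpital's rule:
  lim(x→π/2) 7·(π/2 - x)·tan(x) = 7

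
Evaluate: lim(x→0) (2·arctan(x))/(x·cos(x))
This is a 0/0 indeterminate form.

Apply L'Hôpital's rule: differentiate numerator and denominator separately.
  f(x) = 2·atan(x)   ⇒   f'(x) = 2/(x^2 + 1)
  g(x) = x·cos(x)   ⇒   g'(x) = -x·sin(x) + cos(x)
  lim(x→0) f'(x)/g'(x) = lim(x→0) (2/(x^2 + 1))/(-x·sin(x) + cos(x))
  = 2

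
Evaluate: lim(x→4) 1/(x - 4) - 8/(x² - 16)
This is an ∞-∞ indeterminate form.

Combine fractions or rationalize to convert ∞-∞ to 0/0 form:
  lim(x→4) 1/(x - 4) - 8/(x² - 16) = 1/8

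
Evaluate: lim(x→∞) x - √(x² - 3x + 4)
This is an ∞-∞ indeterminate form.

Combine fractions or rationalize to convert ∞-∞ to 0/0 form:
  lim(x→∞) x - √(x² - 3x + 4) = 3/2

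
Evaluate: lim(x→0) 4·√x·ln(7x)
This is a 0·∞ indeterminate form.

Rewrite 0·∞ as a quotient (0/0 or ∞/∞ form), then apply L'Hôpital's rule:
  lim(x→0) 4·√x·ln(7x) = 0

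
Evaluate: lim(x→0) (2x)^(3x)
This is an exponential indeterminate form.

For exponential indeterminate forms, take the natural log:
  Let L = lim(x→0) (2x)^(3x)
  Then ln(L) = lim(x→0) [exponent × ln(base)]
  Evaluate using L'Hôpital or standard limits, then exponentiate.
  L = 1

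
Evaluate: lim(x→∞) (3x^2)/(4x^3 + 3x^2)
This is an ∞/∞ indeterminate form.

Apply L'Hôpital's rule: differentiate numerator and denominator separately.
  f(x) = 3·x^2   ⇒   f'(x) = 6·x
  g(x) = 4·x^3 + 3·x^2   ⇒   g'(x) = 12·x^2 + 6·x
  lim(x→∞) f'(x)/g'(x) = lim(x→∞) (6·x)/(12·x^2 + 6·x)
  = 0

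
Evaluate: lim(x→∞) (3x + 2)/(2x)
This is an ∞/∞ indeterminate form.

Apply L'Hôpital's rule: differentiate numerator and denominator separately.
  f(x) = 3·x + 2   ⇒   f'(x) = 3
  g(x) = 2·x   ⇒   g'(x) = 2
  lim(x→∞) f'(x)/g'(x) = lim(x→∞) (3)/(2)
  = 3/2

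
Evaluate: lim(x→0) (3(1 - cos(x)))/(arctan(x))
This is a 0/0 indeterminate form.

Apply L'Hôpital's rule: differentiate numerator and denominator separately.
  f(x) = 3 - 3·cos(x)   ⇒   f'(x) = 3·sin(x)
  g(x) = atan(x)   ⇒   g'(x) = 1/(x^2 + 1)
  lim(x→0) f'(x)/g'(x) = lim(x→0) (3·sin(x))/(1/(x^2 + 1))
  = 0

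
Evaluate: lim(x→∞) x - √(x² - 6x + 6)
This is an ∞-∞ indeterminate form.

Combine fractions or rationalize to convert ∞-∞ to 0/0 form:
  lim(x→∞) x - √(x² - 6x + 6) = 3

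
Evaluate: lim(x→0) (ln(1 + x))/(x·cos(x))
This is a 0/0 indeterminate form.

Apply L'Hôpital's rule: differentiate numerator and denominator separately.
  f(x) = ln(x + 1)   ⇒   f'(x) = 1/(x + 1)
  g(x) = x·cos(x)   ⇒   g'(x) = -x·sin(x) + cos(x)
  lim(x→0) f'(x)/g'(x) = lim(x→0) (1/(x + 1))/(-x·sin(x) + cos(x))
  = 1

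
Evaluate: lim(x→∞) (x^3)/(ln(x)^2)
This is an ∞/∞ indeterminate form.

Apply L'Hôpital's rule: differentiate numerator and denominator separately.
  f(x) = x^3   ⇒   f'(x) = 3·x^2
  g(x) = ln(x)^2   ⇒   g'(x) = 2·ln(x)/x
  lim(x→∞) f'(x)/g'(x) = lim(x→∞) (3·x^2)/(2·ln(x)/x)
  = ∞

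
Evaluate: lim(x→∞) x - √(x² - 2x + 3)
This is an ∞-∞ indeterminate form.

Combine fractions or rationalize to convert ∞-∞ to 0/0 form:
  lim(x→∞) x - √(x² - 2x + 3) = 1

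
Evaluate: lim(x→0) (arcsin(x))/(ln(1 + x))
This is a 0/0 indeterminate form.

Apply L'Hôpital's rule: differentiate numerator and denominator separately.
  f(x) = asin(x)   ⇒   f'(x) = 1/sqrt(1 - x^2)
  g(x) = ln(x + 1)   ⇒   g'(x) = 1/(x + 1)
  lim(x→0) f'(x)/g'(x) = lim(x→0) (1/sqrt(1 - x^2))/(1/(x + 1))
  = 1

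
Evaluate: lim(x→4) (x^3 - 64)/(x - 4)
This is a standard limit.

Factor or rationalize the expression:
  lim(x→4) (x^3 - 64)/(x - 4) = 48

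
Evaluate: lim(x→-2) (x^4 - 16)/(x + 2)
This is a standard limit.

Factor or rationalize the expression:
  lim(x→-2) (x^4 - 16)/(x + 2) = -32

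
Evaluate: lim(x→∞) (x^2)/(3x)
This is an ∞/∞ indeterminate form.

Apply L'Hôpital's rule: differentiate numerator and denominator separately.
  f(x) = x^2   ⇒   f'(x) = 2·x
  g(x) = 3·x   ⇒   g'(x) = 3
  lim(x→∞) f'(x)/g'(x) = lim(x→∞) (2·x)/(3)
  = ∞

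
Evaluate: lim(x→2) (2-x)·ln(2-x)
This is a 0·∞ indeterminate form.

Rewrite 0·∞ as a quotient (0/0 or ∞/∞ form), then apply L'Hôpital's rule:
  lim(x→2) (2-x)·ln(2-x) = 0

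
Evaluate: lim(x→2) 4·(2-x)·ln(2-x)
This is a 0·∞ indeterminate form.

Rewrite 0·∞ as a quotient (0/0 or ∞/∞ form), then apply L'Hôpital's rule:
  lim(x→2) 4·(2-x)·ln(2-x) = 0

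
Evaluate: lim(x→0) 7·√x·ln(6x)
This is a 0·∞ indeterminate form.

Rewrite 0·∞ as a quotient (0/0 or ∞/∞ form), then apply L'Hôpital's rule:
  lim(x→0) 7·√x·ln(6x) = 0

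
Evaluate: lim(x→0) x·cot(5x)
This is a 0·∞ indeterminate form.

Rewrite 0·∞ as a quotient (0/0 or ∞/∞ form), then apply L'Hôpital's rule:
  lim(x→0) x·cot(5x) = 1/5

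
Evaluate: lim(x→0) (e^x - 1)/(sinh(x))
This is a 0/0 indeterminate form.

Apply L'Hôpital's rule: differentiate numerator and denominator separately.
  f(x) = e^(x) - 1   ⇒   f'(x) = e^(x)
  g(x) = sinh(x)   ⇒   g'(x) = cosh(x)
  lim(x→0) f'(x)/g'(x) = lim(x→0) (e^(x))/(cosh(x))
  = 1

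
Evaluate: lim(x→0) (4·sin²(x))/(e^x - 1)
This is a 0/0 indeterminate form.

Apply L'Hôpital's rule: differentiate numerator and denominator separately.
  f(x) = 4·sin(x)^2   ⇒   f'(x) = 8·sin(x)·cos(x)
  g(x) = e^(x) - 1   ⇒   g'(x) = e^(x)
  lim(x→0) f'(x)/g'(x) = lim(x→0) (8·sin(x)·cos(x))/(e^(x))
  = 0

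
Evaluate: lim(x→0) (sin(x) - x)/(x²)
This is a 0/0 indeterminate form.

Apply L'Hôpital's rule: differentiate numerator and denominator separately.
  f(x) = -x + sin(x)   ⇒   f'(x) = cos(x) - 1
  g(x) = x^2   ⇒   g'(x) = 2·x
  lim(x→0) f'(x)/g'(x) = lim(x→0) (cos(x) - 1)/(2·x)
  = 0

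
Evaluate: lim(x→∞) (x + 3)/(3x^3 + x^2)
This is an ∞/∞ indeterminate form.

Apply L'Hôpital's rule: differentiate numerator and denominator separately.
  f(x) = x + 3   ⇒   f'(x) = 1
  g(x) = 3·x^3 + x^2   ⇒   g'(x) = 9·x^2 + 2·x
  lim(x→∞) f'(x)/g'(x) = lim(x→∞) (1)/(9·x^2 + 2·x)
  = 0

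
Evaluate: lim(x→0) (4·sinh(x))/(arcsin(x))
This is a 0/0 indeterminate form.

Apply L'Hôpital's rule: differentiate numerator and denominator separately.
  f(x) = 4·sinh(x)   ⇒   f'(x) = 4·cosh(x)
  g(x) = asin(x)   ⇒   g'(x) = 1/sqrt(1 - x^2)
  lim(x→0) f'(x)/g'(x) = lim(x→0) (4·cosh(x))/(1/sqrt(1 - x^2))
  = 4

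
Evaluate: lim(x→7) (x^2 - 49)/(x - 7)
This is a standard limit.

Factor or rationalize the expression:
  lim(x→7) (x^2 - 49)/(x - 7) = 14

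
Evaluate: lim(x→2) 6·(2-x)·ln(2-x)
This is a 0·∞ indeterminate form.

Rewrite 0·∞ as a quotient (0/0 or ∞/∞ form), then apply L'Hôpital's rule:
  lim(x→2) 6·(2-x)·ln(2-x) = 0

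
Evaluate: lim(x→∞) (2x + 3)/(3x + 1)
This is an ∞/∞ indeterminate form.

Apply L'Hôpital's rule: differentiate numerator and denominator separately.
  f(x) = 2·x + 3   ⇒   f'(x) = 2
  g(x) = 3·x + 1   ⇒   g'(x) = 3
  lim(x→∞) f'(x)/g'(x) = lim(x→∞) (2)/(3)
  = 2/3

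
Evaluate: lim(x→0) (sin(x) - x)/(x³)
This is a 0/0 indeterminate form.

Apply L'Hôpital's rule: differentiate numerator and denominator separately.
  f(x) = -x + sin(x)   ⇒   f'(x) = cos(x) - 1
  g(x) = x^3   ⇒   g'(x) = 3·x^2
  lim(x→0) f'(x)/g'(x) = lim(x→0) (cos(x) - 1)/(3·x^2)
  = -1/6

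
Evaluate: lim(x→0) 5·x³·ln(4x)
This is a 0·∞ indeterminate form.

Rewrite 0·∞ as a quotient (0/0 or ∞/∞ form), then apply L'Hôpital's rule:
  lim(x→0) 5·x³·ln(4x) = 0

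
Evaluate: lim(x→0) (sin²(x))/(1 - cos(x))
This is a 0/0 indeterminate form.

Apply L'Hôpital's rule: differentiate numerator and denominator separately.
  f(x) = sin(x)^2   ⇒   f'(x) = 2·sin(x)·cos(x)
  g(x) = 1 - cos(x)   ⇒   g'(x) = sin(x)
  lim(x→0) f'(x)/g'(x) = lim(x→0) (2·sin(x)·cos(x))/(sin(x))
  = 2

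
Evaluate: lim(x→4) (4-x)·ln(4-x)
This is a 0·∞ indeterminate form.

Rewrite 0·∞ as a quotient (0/0 or ∞/∞ form), then apply L'Hôpital's rule:
  lim(x→4) (4-x)·ln(4-x) = 0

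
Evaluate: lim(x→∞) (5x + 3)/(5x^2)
This is an ∞/∞ indeterminate form.

Apply L'Hôpital's rule: differentiate numerator and denominator separately.
  f(x) = 5·x + 3   ⇒   f'(x) = 5
  g(x) = 5·x^2   ⇒   g'(x) = 10·x
  lim(x→∞) f'(x)/g'(x) = lim(x→∞) (5)/(10·x)
  = 0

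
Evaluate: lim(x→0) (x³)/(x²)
This is a 0/0 indeterminate form.

Apply L'Hôpital's rule: differentiate numerator and denominator separately.
  f(x) = x^3   ⇒   f'(x) = 3·x^2
  g(x) = x^2   ⇒   g'(x) = 2·x
  lim(x→0) f'(x)/g'(x) = lim(x→0) (3·x^2)/(2·x)
  = 0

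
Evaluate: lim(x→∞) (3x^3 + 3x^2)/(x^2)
This is an ∞/∞ indeterminate form.

Apply L'Hôpital's rule: differentiate numerator and denominator separately.
  f(x) = 3·x^3 + 3·x^2   ⇒   f'(x) = 9·x^2 + 6·x
  g(x) = x^2   ⇒   g'(x) = 2·x
  lim(x→∞) f'(x)/g'(x) = lim(x→∞) (9·x^2 + 6·x)/(2·x)
  = ∞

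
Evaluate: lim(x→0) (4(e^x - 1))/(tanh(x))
This is a 0/0 indeterminate form.

Apply L'Hôpital's rule: differentiate numerator and denominator separately.
  f(x) = 4·e^(x) - 4   ⇒   f'(x) = 4·e^(x)
  g(x) = tanh(x)   ⇒   g'(x) = 1 - tanh(x)^2
  lim(x→0) f'(x)/g'(x) = lim(x→0) (4·e^(x))/(1 - tanh(x)^2)
  = 4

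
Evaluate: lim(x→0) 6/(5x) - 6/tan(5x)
This is an ∞-∞ indeterminate form.

Combine fractions or rationalize to convert ∞-∞ to 0/0 form:
  lim(x→0) 6/(5x) - 6/tan(5x) = 0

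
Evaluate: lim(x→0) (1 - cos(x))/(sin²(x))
This is a 0/0 indeterminate form.

Apply L'Hôpital's rule: differentiate numerator and denominator separately.
  f(x) = 1 - cos(x)   ⇒   f'(x) = sin(x)
  g(x) = sin(x)^2   ⇒   g'(x) = 2·sin(x)·cos(x)
  lim(x→0) f'(x)/g'(x) = lim(x→0) (sin(x))/(2·sin(x)·cos(x))
  = 1/2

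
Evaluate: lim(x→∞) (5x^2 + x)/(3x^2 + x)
This is an ∞/∞ indeterminate form.

Apply L'Hôpital's rule: differentiate numerator and denominator separately.
  f(x) = 5·x^2 + x   ⇒   f'(x) = 10·x + 1
  g(x) = 3·x^2 + x   ⇒   g'(x) = 6·x + 1
  lim(x→∞) f'(x)/g'(x) = lim(x→∞) (10·x + 1)/(6·x + 1)
  = 5/3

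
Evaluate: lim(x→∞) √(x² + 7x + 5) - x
This is an ∞-∞ indeterminate form.

Combine fractions or rationalize to convert ∞-∞ to 0/0 form:
  lim(x→∞) √(x² + 7x + 5) - x = 7/2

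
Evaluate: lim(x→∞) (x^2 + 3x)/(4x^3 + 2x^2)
This is an ∞/∞ indeterminate form.

Apply L'Hôpital's rule: differentiate numerator and denominator separately.
  f(x) = x^2 + 3·x   ⇒   f'(x) = 2·x + 3
  g(x) = 4·x^3 + 2·x^2   ⇒   g'(x) = 12·x^2 + 4·x
  lim(x→∞) f'(x)/g'(x) = lim(x→∞) (2·x + 3)/(12·x^2 + 4·x)
  = 0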